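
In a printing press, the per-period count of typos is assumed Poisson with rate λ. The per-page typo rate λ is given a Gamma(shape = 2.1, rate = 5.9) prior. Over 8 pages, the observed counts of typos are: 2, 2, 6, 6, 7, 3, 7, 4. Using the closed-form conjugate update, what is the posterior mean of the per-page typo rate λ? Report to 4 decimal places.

2.8129

With a Gamma(shape α, rate β) prior, the Poisson likelihood is conjugate: the posterior is Gamma(α + ΣXᵢ, β + n).
Sum of counts S = 37 over n = 8 pages.
Posterior: Gamma(α+S, β+n) = Gamma(2.1+37, 5.9+8) = Gamma(39.1, 13.9).
Posterior mean = α/β = 39.1/13.9 = 2.8129.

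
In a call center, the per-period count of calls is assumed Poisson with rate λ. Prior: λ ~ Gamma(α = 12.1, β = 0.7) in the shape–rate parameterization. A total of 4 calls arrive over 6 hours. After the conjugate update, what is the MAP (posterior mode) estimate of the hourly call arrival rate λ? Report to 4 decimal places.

2.2537

With a Gamma(shape α, rate β) prior, the Poisson likelihood is conjugate: the posterior is Gamma(α + ΣXᵢ, β + n).
Posterior: Gamma(α+S, β+n) = Gamma(12.1+4, 0.7+6) = Gamma(16.1, 6.7).
Mode of Gamma(α,β) for α≥1 is (α−1)/β = 15.1/6.7 = 2.2537.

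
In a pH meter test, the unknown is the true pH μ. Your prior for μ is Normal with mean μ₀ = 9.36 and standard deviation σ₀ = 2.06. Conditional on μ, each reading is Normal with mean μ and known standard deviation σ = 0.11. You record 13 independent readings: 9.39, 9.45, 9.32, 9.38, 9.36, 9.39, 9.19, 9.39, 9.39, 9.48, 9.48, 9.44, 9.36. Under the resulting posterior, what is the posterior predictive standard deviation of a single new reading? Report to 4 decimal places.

For Normal data with known variance σ², a Normal(μ₀, σ₀²) prior on μ is conjugate. Posterior precision = 1/σ₀² + n/σ²; posterior mean is the precision-weighted average of μ₀ and x̄.
σ₀² = 2.06² = 4.2436, σ² = 0.11² = 0.0121; σ² + n·σ₀² = 0.0121 + 13·4.2436 = 55.1789.
Posterior precision = 1/σ₀² + n/σ² = 1/4.2436 + 13/0.0121 = (σ² + n·σ₀²)/(σ₀²σ²) = 55.1789/(4.2436·0.0121); posterior variance σₙ² = σ₀²σ²/(σ² + n·σ₀²) = 4.2436·0.0121/55.1789 = 0.000931.
Predictive variance for one new observation = σₙ² + σ² = 4.2436·0.0121/55.1789 + 0.0121 = σ²·(σ₀² + 55.1789)/55.1789 = 0.0121·59.4225/55.1789 = 0.013031; SD = √(0.0121·59.4225/55.1789) = 0.1142.

0.1142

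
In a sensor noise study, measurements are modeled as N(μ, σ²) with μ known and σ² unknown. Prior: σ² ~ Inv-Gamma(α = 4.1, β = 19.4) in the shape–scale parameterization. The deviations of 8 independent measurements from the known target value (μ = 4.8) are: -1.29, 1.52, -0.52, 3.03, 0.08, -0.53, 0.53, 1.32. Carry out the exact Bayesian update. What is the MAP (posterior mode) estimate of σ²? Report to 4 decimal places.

With known mean μ and an Inverse-Gamma(α, β) prior on σ², the Normal likelihood is conjugate: posterior is Inv-Gamma(α + n/2, β + Σ(xᵢ−μ)²/2).
Σ(xᵢ−μ)² = (-1.29)² + (1.52)² + (-0.52)² + (3.03)² + (0.08)² + (-0.53)² + (0.53)² + (1.32)² = 15.7364.
Posterior: Inv-Gamma(4.1 + 8/2, 19.4 + 15.7364/2) = Inv-Gamma(8.10, 27.26820).
Mode = β/(α+1) = 27.26820/9.10 = 2.9965.

2.9965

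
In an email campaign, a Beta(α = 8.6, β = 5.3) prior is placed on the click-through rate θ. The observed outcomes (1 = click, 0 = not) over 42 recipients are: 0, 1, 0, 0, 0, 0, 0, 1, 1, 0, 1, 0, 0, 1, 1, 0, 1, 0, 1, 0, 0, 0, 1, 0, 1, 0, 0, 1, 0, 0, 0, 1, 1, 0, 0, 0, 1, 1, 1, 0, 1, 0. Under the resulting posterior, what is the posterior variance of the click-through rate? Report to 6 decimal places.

The Beta prior is conjugate to a Binomial/Bernoulli likelihood; the update adds successes to α and failures to β.
Posterior: Beta(α+k, β+n−k) = Beta(8.6+17, 5.3+25) = Beta(25.6, 30.3).
Var = αβ/((α+β)²(α+β+1)) = 25.6·30.3/(55.9²·56.9) = 0.004363.

0.004363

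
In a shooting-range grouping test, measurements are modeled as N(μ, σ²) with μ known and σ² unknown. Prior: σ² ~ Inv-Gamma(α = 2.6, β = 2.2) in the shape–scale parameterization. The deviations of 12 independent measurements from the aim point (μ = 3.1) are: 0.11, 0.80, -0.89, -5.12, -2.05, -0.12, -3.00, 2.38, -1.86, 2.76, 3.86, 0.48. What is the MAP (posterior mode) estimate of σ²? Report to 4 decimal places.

With known mean μ and an Inverse-Gamma(α, β) prior on σ², the Normal likelihood is conjugate: posterior is Inv-Gamma(α + n/2, β + Σ(xᵢ−μ)²/2).
Σ(xᵢ−μ)² = (0.11)² + (0.80)² + (-0.89)² + (-5.12)² + (-2.05)² + (-0.12)² + (-3.00)² + (2.38)² + (-1.86)² + (2.76)² + (3.86)² + (0.48)² = 72.7471.
Posterior: Inv-Gamma(2.6 + 12/2, 2.2 + 72.7471/2) = Inv-Gamma(8.60, 38.57355).
Mode = β/(α+1) = 38.57355/9.60 = 4.0181.

4.0181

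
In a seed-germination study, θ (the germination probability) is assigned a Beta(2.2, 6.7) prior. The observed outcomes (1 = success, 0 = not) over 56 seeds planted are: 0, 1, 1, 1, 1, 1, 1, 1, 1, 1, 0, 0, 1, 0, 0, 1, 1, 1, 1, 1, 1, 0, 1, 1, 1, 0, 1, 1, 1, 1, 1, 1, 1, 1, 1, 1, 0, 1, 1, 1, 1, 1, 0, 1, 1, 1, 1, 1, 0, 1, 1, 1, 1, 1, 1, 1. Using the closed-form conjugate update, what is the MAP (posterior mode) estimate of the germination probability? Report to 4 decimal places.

The Beta prior is conjugate to a Binomial/Bernoulli likelihood; the update adds successes to α and failures to β.
Posterior: Beta(α+k, β+n−k) = Beta(2.2+46, 6.7+10) = Beta(48.2, 16.7).
Mode of Beta(a,b) for a,b>1 is (a−1)/(a+b−2) = 47.2/62.9 = 0.7504.

0.7504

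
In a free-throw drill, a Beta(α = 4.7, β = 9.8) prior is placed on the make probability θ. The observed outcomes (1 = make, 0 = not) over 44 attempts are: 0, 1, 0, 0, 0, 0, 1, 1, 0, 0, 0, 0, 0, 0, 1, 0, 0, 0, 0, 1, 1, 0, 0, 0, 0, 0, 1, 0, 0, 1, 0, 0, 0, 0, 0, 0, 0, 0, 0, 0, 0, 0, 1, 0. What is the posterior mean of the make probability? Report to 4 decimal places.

0.2342

The Beta prior is conjugate to a Binomial/Bernoulli likelihood; the update adds successes to α and failures to β.
Posterior: Beta(α+k, β+n−k) = Beta(4.7+9, 9.8+35) = Beta(13.7, 44.8).
Posterior mean = α/(α+β) = 13.7/58.5 = 0.2342.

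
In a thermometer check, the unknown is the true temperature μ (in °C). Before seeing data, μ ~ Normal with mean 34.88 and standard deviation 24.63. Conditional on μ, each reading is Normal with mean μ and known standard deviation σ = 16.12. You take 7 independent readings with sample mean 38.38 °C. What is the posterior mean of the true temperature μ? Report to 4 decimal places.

38.1782

For Normal data with known variance σ², a Normal(μ₀, σ₀²) prior on μ is conjugate. Posterior precision = 1/σ₀² + n/σ²; posterior mean is the precision-weighted average of μ₀ and x̄.
n·x̄ = 7·38.38 = 268.66.
σ₀² = 24.63² = 606.6369, σ² = 16.12² = 259.8544; σ² + n·σ₀² = 259.8544 + 7·606.6369 = 4506.3127.
Posterior mean = (μ₀/σ₀² + n·x̄/σ²)/(1/σ₀² + n/σ²) = (σ²·μ₀ + σ₀²·n·x̄)/(σ² + n·σ₀²) = (259.8544·34.88 + 606.6369·268.66)/4506.3127 = 172042.791026/4506.3127 = 38.1782.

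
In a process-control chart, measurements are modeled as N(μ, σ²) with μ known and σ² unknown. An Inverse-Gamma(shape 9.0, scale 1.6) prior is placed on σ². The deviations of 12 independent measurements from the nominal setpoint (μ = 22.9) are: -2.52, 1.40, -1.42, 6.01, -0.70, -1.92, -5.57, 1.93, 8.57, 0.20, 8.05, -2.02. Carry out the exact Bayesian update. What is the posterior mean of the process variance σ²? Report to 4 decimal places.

8.2479

With known mean μ and an Inverse-Gamma(α, β) prior on σ², the Normal likelihood is conjugate: posterior is Inv-Gamma(α + n/2, β + Σ(xᵢ−μ)²/2).
Σ(xᵢ−μ)² = (-2.52)² + (1.40)² + (-1.42)² + (6.01)² + (-0.70)² + (-1.92)² + (-5.57)² + (1.93)² + (8.57)² + (0.20)² + (8.05)² + (-2.02)² = 227.7409.
Posterior: Inv-Gamma(9.0 + 12/2, 1.6 + 227.7409/2) = Inv-Gamma(15.00, 115.47045).
E[σ²|data] = β/(α−1) = 115.47045/14.00 = 8.2479.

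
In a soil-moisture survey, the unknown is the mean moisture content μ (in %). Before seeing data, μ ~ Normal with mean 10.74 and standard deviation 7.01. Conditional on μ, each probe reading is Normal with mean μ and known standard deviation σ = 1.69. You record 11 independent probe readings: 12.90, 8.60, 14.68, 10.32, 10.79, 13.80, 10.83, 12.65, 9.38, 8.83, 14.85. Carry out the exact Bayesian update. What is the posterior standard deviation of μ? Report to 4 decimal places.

0.5082

For Normal data with known variance σ², a Normal(μ₀, σ₀²) prior on μ is conjugate. Posterior precision = 1/σ₀² + n/σ²; posterior mean is the precision-weighted average of μ₀ and x̄.
σ₀² = 7.01² = 49.1401, σ² = 1.69² = 2.8561; σ² + n·σ₀² = 2.8561 + 11·49.1401 = 543.3972.
Posterior precision = 1/σ₀² + n/σ² = 1/49.1401 + 11/2.8561 = (σ² + n·σ₀²)/(σ₀²σ²) = 543.3972/(49.1401·2.8561); posterior variance σₙ² = σ₀²σ²/(σ² + n·σ₀²) = 49.1401·2.8561/543.3972 = 0.258281.
Posterior SD = √σₙ² = √(49.1401·2.8561/543.3972) = 0.5082.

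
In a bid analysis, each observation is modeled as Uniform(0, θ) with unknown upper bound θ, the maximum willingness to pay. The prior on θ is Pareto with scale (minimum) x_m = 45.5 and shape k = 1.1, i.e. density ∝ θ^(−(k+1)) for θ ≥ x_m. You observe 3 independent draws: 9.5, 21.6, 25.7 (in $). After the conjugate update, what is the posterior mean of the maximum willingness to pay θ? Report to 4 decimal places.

A Pareto(scale x_m, shape k) prior on the upper bound θ of Uniform(0, θ) is conjugate: posterior is Pareto(max(x_m, max xᵢ), k + n).
Sample maximum = 25.7; prior scale x_m = 45.5 → posterior scale = max = 45.5.
Posterior shape = 1.1 + 3 = 4.1.
E[θ|data] = k·x_m/(k−1) = 4.1·45.5/3.1 = 60.1774.

60.1774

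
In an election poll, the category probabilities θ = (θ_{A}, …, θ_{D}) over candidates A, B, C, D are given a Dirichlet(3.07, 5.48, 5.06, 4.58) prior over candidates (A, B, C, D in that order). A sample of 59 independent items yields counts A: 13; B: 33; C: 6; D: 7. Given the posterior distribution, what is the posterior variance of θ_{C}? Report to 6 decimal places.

The Dirichlet prior is conjugate to the Multinomial likelihood: each posterior αⱼ = prior αⱼ + observed count nⱼ.
Posterior concentration: (16.07, 38.48, 11.06, 11.58), total = 77.19.
Var[θ_j] = α_j(Σα−α_j)/((Σα)²(Σα+1)) = 11.06·66.13/(77.19²·78.19) = 0.001570.

0.001570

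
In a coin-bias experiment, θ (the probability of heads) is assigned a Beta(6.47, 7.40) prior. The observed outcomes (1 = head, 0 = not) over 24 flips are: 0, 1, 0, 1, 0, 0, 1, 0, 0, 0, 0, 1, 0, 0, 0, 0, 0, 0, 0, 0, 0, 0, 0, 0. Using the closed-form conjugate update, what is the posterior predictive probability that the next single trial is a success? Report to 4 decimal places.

0.2765

The Beta prior is conjugate to a Binomial/Bernoulli likelihood; the update adds successes to α and failures to β.
Posterior: Beta(α+k, β+n−k) = Beta(6.47+4, 7.40+20) = Beta(10.47, 27.40).
For a single future Bernoulli trial, P(success | data) = α/(α+β) = 0.2765.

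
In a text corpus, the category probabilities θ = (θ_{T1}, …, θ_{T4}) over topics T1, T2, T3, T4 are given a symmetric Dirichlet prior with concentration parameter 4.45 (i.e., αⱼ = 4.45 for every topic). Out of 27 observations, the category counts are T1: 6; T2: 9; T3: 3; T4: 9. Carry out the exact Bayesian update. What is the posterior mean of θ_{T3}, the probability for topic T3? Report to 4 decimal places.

The Dirichlet prior is conjugate to the Multinomial likelihood: each posterior αⱼ = prior αⱼ + observed count nⱼ.
Posterior concentration: (10.45, 13.45, 7.45, 13.45), total = 44.80.
E[θ_{T3}|data] = α_{T3}/Σα = 7.45/44.80 = 0.1663.

0.1663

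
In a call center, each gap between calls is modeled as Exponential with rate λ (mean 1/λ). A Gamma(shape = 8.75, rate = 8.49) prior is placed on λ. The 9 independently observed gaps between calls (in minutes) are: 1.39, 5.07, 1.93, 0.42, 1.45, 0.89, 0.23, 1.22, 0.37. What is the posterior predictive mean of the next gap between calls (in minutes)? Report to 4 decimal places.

1.2812

With a Gamma(shape α, rate β) prior on the exponential rate λ, the posterior after n observations with total T = Σxᵢ is Gamma(α+n, β+T).
Sum of observations T = 12.97 minutes; n = 9.
Posterior: Gamma(8.75+9, 8.49+12.97) = Gamma(17.75, 21.46).
The predictive distribution for the next observation is Lomax; its mean is β/(α−1) = 21.46/16.75 = 1.2812.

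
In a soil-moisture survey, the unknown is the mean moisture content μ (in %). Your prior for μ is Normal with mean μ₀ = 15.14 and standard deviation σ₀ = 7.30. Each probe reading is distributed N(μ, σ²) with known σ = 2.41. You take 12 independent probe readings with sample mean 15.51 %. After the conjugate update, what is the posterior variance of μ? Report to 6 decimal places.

For Normal data with known variance σ², a Normal(μ₀, σ₀²) prior on μ is conjugate. Posterior precision = 1/σ₀² + n/σ²; posterior mean is the precision-weighted average of μ₀ and x̄.
σ₀² = 7.30² = 53.29, σ² = 2.41² = 5.8081; σ² + n·σ₀² = 5.8081 + 12·53.29 = 645.2881.
Posterior precision = 1/σ₀² + n/σ² = 1/53.29 + 12/5.8081 = (σ² + n·σ₀²)/(σ₀²σ²) = 645.2881/(53.29·5.8081); posterior variance σₙ² = σ₀²σ²/(σ² + n·σ₀²) = 53.29·5.8081/645.2881 = 0.479652.

0.479652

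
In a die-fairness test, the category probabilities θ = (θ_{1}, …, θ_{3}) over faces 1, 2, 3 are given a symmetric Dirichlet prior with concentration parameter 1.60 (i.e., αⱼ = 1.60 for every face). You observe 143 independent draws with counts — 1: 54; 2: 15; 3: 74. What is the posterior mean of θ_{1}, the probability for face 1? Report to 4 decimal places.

0.3762

The Dirichlet prior is conjugate to the Multinomial likelihood: each posterior αⱼ = prior αⱼ + observed count nⱼ.
Posterior concentration: (55.60, 16.60, 75.60), total = 147.80.
E[θ_{1}|data] = α_{1}/Σα = 55.60/147.80 = 0.3762.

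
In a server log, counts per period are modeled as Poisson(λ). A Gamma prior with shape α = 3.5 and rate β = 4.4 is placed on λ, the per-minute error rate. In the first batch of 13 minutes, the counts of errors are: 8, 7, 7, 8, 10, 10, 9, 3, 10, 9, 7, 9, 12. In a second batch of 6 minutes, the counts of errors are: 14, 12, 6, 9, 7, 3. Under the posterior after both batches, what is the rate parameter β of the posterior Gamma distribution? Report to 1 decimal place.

With a Gamma(shape α, rate β) prior, the Poisson likelihood is conjugate: the posterior is Gamma(α + ΣXᵢ, β + n).
Batch 1: sum of counts S = 109 over n = 13 minutes.
After batch 1: Gamma(α+S, β+n) = Gamma(3.5+109, 4.4+13) = Gamma(112.5, 17.4).
Batch 2: sum of counts S = 51 over n = 6 minutes.
After batch 2: Gamma(α+S, β+n) = Gamma(112.5+51, 17.4+6) = Gamma(163.5, 23.4).
Posterior β = 23.4.

23.4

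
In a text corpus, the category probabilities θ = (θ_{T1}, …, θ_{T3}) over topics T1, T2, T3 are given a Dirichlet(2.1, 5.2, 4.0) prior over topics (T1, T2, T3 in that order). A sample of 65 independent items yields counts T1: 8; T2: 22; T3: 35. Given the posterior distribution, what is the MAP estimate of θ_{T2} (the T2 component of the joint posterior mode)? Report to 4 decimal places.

The Dirichlet prior is conjugate to the Multinomial likelihood: each posterior αⱼ = prior αⱼ + observed count nⱼ.
Posterior concentration: (10.1, 27.2, 39.0), total = 76.3.
Joint mode component: (α_{T2}−1)/(Σα−K) = 26.2/73.3 = 0.3574.

0.3574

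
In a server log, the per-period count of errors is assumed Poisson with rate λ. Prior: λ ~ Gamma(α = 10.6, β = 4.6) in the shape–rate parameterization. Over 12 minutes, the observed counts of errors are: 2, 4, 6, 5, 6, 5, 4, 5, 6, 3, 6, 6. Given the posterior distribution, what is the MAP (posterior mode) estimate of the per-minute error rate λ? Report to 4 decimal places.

With a Gamma(shape α, rate β) prior, the Poisson likelihood is conjugate: the posterior is Gamma(α + ΣXᵢ, β + n).
Sum of counts S = 58 over n = 12 minutes.
Posterior: Gamma(α+S, β+n) = Gamma(10.6+58, 4.6+12) = Gamma(68.6, 16.6).
Mode of Gamma(α,β) for α≥1 is (α−1)/β = 67.6/16.6 = 4.0723.

4.0723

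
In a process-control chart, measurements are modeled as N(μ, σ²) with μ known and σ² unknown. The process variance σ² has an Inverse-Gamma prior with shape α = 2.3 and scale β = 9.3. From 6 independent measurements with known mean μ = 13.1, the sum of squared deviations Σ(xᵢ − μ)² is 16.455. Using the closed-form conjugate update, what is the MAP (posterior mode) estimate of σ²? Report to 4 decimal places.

2.7821

With known mean μ and an Inverse-Gamma(α, β) prior on σ², the Normal likelihood is conjugate: posterior is Inv-Gamma(α + n/2, β + Σ(xᵢ−μ)²/2).
Posterior: Inv-Gamma(2.3 + 6/2, 9.3 + 16.455/2) = Inv-Gamma(5.30, 17.5275).
Mode = β/(α+1) = 17.5275/6.30 = 2.7821.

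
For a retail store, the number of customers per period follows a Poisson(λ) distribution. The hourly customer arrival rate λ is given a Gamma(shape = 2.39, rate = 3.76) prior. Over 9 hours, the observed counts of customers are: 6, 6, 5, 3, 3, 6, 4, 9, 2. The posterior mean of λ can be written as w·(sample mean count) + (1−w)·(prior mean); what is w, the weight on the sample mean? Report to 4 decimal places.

With a Gamma(shape α, rate β) prior, the Poisson likelihood is conjugate: the posterior is Gamma(α + ΣXᵢ, β + n).
Posterior mean = (α₀+S)/(β₀+n) = [n/(β₀+n)]·(S/n) + [β₀/(β₀+n)]·(α₀/β₀), so only n and β₀ enter the weight.
Weight on data w = n/(β₀+n) = 9/(3.76+9) = 9/12.76 = 0.7053.

0.7053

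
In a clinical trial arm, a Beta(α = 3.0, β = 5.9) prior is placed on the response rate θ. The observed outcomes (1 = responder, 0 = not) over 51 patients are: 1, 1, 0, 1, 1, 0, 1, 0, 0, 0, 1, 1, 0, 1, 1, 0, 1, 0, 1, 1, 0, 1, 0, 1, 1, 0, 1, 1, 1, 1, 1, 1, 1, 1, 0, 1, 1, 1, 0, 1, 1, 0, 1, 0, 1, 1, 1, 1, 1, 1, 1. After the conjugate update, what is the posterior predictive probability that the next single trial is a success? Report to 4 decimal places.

0.6511

The Beta prior is conjugate to a Binomial/Bernoulli likelihood; the update adds successes to α and failures to β.
Posterior: Beta(α+k, β+n−k) = Beta(3.0+36, 5.9+15) = Beta(39.0, 20.9).
For a single future Bernoulli trial, P(success | data) = α/(α+β) = 0.6511.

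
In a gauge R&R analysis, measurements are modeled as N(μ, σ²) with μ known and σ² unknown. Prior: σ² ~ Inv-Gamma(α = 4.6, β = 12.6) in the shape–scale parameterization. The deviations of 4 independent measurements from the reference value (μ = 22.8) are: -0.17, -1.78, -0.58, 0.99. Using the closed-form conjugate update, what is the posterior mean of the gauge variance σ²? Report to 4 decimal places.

With known mean μ and an Inverse-Gamma(α, β) prior on σ², the Normal likelihood is conjugate: posterior is Inv-Gamma(α + n/2, β + Σ(xᵢ−μ)²/2).
Σ(xᵢ−μ)² = (-0.17)² + (-1.78)² + (-0.58)² + (0.99)² = 4.5138.
Posterior: Inv-Gamma(4.6 + 4/2, 12.6 + 4.5138/2) = Inv-Gamma(6.60, 14.85690).
E[σ²|data] = β/(α−1) = 14.85690/5.60 = 2.6530.

2.6530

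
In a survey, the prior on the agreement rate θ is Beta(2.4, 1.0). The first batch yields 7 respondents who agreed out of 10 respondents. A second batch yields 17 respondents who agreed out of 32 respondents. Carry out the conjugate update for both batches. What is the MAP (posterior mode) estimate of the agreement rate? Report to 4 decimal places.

0.5853

The Beta prior is conjugate to a Binomial/Bernoulli likelihood; the update adds successes to α and failures to β.
After batch 1: Beta(2.4+7, 1.0+3) = Beta(9.4, 4.0).
After batch 2: Beta(9.4+17, 4.0+15) = Beta(26.4, 19.0).
Mode of Beta(a,b) for a,b>1 is (a−1)/(a+b−2) = 25.4/43.4 = 0.5853.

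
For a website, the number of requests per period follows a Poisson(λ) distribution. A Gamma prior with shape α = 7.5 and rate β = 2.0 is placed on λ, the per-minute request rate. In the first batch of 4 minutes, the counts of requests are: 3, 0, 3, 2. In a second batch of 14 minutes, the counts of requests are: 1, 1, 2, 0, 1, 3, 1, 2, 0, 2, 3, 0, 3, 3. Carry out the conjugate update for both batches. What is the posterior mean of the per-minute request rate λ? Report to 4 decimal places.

1.8750

With a Gamma(shape α, rate β) prior, the Poisson likelihood is conjugate: the posterior is Gamma(α + ΣXᵢ, β + n).
Batch 1: sum of counts S = 8 over n = 4 minutes.
After batch 1: Gamma(α+S, β+n) = Gamma(7.5+8, 2.0+4) = Gamma(15.5, 6.0).
Batch 2: sum of counts S = 22 over n = 14 minutes.
After batch 2: Gamma(α+S, β+n) = Gamma(15.5+22, 6.0+14) = Gamma(37.5, 20.0).
Posterior mean = α/β = 37.5/20.0 = 1.8750.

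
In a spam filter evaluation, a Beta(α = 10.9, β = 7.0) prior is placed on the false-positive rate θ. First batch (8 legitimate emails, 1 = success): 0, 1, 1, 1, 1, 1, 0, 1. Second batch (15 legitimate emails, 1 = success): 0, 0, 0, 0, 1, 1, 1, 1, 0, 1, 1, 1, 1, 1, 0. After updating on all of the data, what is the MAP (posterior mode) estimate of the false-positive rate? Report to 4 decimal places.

0.6401

The Beta prior is conjugate to a Binomial/Bernoulli likelihood; the update adds successes to α and failures to β.
After batch 1: Beta(10.9+6, 7.0+2) = Beta(16.9, 9.0).
After batch 2: Beta(16.9+9, 9.0+6) = Beta(25.9, 15.0).
Mode of Beta(a,b) for a,b>1 is (a−1)/(a+b−2) = 24.9/38.9 = 0.6401.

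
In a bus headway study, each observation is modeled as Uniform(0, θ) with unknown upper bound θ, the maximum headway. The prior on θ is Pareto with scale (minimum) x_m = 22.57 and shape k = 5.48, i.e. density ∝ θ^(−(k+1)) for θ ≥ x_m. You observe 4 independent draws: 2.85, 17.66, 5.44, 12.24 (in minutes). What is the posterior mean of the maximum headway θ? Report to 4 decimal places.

25.2316

A Pareto(scale x_m, shape k) prior on the upper bound θ of Uniform(0, θ) is conjugate: posterior is Pareto(max(x_m, max xᵢ), k + n).
Sample maximum = 17.66; prior scale x_m = 22.57 → posterior scale = max = 22.57.
Posterior shape = 5.48 + 4 = 9.48.
E[θ|data] = k·x_m/(k−1) = 9.48·22.57/8.48 = 25.2316.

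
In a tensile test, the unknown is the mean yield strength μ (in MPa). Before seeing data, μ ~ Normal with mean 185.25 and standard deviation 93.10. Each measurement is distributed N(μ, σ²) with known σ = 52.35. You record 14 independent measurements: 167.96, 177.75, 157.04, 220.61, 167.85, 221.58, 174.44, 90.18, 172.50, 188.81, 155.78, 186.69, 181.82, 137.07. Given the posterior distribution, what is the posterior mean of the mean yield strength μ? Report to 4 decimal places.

171.7394

For Normal data with known variance σ², a Normal(μ₀, σ₀²) prior on μ is conjugate. Posterior precision = 1/σ₀² + n/σ²; posterior mean is the precision-weighted average of μ₀ and x̄.
Σxᵢ = 167.96 + 177.75 + 157.04 + 220.61 + 167.85 + 221.58 + 174.44 + 90.18 + 172.50 + 188.81 + 155.78 + 186.69 + 181.82 + 137.07 = 2400.08, so n·x̄ = 2400.08.
σ₀² = 93.10² = 8667.61, σ² = 52.35² = 2740.5225; σ² + n·σ₀² = 2740.5225 + 14·8667.61 = 124087.0625.
Posterior mean = (μ₀/σ₀² + n·x̄/σ²)/(1/σ₀² + n/σ²) = (σ²·μ₀ + σ₀²·n·x̄)/(σ² + n·σ₀²) = (2740.5225·185.25 + 8667.61·2400.08)/124087.0625 = 21310639.201925/124087.0625 = 171.7394.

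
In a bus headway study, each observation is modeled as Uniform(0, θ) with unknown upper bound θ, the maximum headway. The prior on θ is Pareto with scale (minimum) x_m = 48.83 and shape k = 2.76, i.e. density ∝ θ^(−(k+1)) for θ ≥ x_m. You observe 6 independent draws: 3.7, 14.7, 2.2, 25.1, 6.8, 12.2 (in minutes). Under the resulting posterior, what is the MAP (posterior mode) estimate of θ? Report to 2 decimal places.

A Pareto(scale x_m, shape k) prior on the upper bound θ of Uniform(0, θ) is conjugate: posterior is Pareto(max(x_m, max xᵢ), k + n).
Sample maximum = 25.1; prior scale x_m = 48.83 → posterior scale = max = 48.83.
Posterior shape = 2.76 + 6 = 8.76.
The Pareto density is decreasing on [x_m, ∞), so the mode is x_m = 48.83.

48.83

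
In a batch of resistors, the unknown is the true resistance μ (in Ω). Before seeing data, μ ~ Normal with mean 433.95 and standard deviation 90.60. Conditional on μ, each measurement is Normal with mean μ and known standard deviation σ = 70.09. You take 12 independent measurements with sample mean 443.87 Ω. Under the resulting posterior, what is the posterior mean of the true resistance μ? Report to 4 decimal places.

For Normal data with known variance σ², a Normal(μ₀, σ₀²) prior on μ is conjugate. Posterior precision = 1/σ₀² + n/σ²; posterior mean is the precision-weighted average of μ₀ and x̄.
n·x̄ = 12·443.87 = 5326.44.
σ₀² = 90.60² = 8208.36, σ² = 70.09² = 4912.6081; σ² + n·σ₀² = 4912.6081 + 12·8208.36 = 103412.9281.
Posterior mean = (μ₀/σ₀² + n·x̄/σ²)/(1/σ₀² + n/σ²) = (σ²·μ₀ + σ₀²·n·x̄)/(σ² + n·σ₀²) = (4912.6081·433.95 + 8208.36·5326.44)/103412.9281 = 45853163.323395/103412.9281 = 443.3988.

443.3988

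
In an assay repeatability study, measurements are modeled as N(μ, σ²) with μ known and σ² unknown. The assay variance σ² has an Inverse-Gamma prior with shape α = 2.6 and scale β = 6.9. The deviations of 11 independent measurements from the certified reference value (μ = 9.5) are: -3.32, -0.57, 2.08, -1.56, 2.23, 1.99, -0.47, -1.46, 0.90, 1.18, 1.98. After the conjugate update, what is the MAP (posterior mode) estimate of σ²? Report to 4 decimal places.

With known mean μ and an Inverse-Gamma(α, β) prior on σ², the Normal likelihood is conjugate: posterior is Inv-Gamma(α + n/2, β + Σ(xᵢ−μ)²/2).
Σ(xᵢ−μ)² = (-3.32)² + (-0.57)² + (2.08)² + (-1.56)² + (2.23)² + (1.99)² + (-0.47)² + (-1.46)² + (0.90)² + (1.18)² + (1.98)² = 35.5156.
Posterior: Inv-Gamma(2.6 + 11/2, 6.9 + 35.5156/2) = Inv-Gamma(8.10, 24.65780).
Mode = β/(α+1) = 24.65780/9.10 = 2.7096.

2.7096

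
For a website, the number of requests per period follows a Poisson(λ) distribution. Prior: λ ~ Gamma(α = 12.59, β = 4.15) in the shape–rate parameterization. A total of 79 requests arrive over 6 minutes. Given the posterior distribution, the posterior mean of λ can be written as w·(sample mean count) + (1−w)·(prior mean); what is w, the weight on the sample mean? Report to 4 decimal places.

0.5911

With a Gamma(shape α, rate β) prior, the Poisson likelihood is conjugate: the posterior is Gamma(α + ΣXᵢ, β + n).
Posterior mean = (α₀+S)/(β₀+n) = [n/(β₀+n)]·(S/n) + [β₀/(β₀+n)]·(α₀/β₀), so only n and β₀ enter the weight.
Weight on data w = n/(β₀+n) = 6/(4.15+6) = 6/10.15 = 0.5911.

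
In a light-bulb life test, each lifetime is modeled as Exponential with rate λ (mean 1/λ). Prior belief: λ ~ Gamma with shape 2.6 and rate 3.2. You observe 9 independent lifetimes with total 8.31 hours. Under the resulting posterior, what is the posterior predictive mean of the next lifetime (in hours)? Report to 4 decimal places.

1.0858

With a Gamma(shape α, rate β) prior on the exponential rate λ, the posterior after n observations with total T = Σxᵢ is Gamma(α+n, β+T).
Posterior: Gamma(2.6+9, 3.2+8.31) = Gamma(11.6, 11.51).
The predictive distribution for the next observation is Lomax; its mean is β/(α−1) = 11.51/10.6 = 1.0858.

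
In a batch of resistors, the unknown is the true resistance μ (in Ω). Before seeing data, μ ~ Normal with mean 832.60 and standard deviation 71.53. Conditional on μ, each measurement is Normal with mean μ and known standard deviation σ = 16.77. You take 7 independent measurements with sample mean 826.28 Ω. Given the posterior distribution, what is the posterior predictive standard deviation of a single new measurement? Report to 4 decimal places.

For Normal data with known variance σ², a Normal(μ₀, σ₀²) prior on μ is conjugate. Posterior precision = 1/σ₀² + n/σ²; posterior mean is the precision-weighted average of μ₀ and x̄.
σ₀² = 71.53² = 5116.5409, σ² = 16.77² = 281.2329; σ² + n·σ₀² = 281.2329 + 7·5116.5409 = 36097.0192.
Posterior precision = 1/σ₀² + n/σ² = 1/5116.5409 + 7/281.2329 = (σ² + n·σ₀²)/(σ₀²σ²) = 36097.0192/(5116.5409·281.2329); posterior variance σₙ² = σ₀²σ²/(σ² + n·σ₀²) = 5116.5409·281.2329/36097.0192 = 39.863115.
Predictive variance for one new observation = σₙ² + σ² = 5116.5409·281.2329/36097.0192 + 281.2329 = σ²·(σ₀² + 36097.0192)/36097.0192 = 281.2329·41213.5601/36097.0192 = 321.096015; SD = √(281.2329·41213.5601/36097.0192) = 17.9192.

17.9192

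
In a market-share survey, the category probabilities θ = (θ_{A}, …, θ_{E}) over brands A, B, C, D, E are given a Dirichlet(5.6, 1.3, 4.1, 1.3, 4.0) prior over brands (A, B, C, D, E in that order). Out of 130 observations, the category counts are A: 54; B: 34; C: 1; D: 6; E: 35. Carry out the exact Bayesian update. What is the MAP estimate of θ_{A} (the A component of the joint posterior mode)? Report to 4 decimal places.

The Dirichlet prior is conjugate to the Multinomial likelihood: each posterior αⱼ = prior αⱼ + observed count nⱼ.
Posterior concentration: (59.6, 35.3, 5.1, 7.3, 39.0), total = 146.3.
Joint mode component: (α_{A}−1)/(Σα−K) = 58.6/141.3 = 0.4147.

0.4147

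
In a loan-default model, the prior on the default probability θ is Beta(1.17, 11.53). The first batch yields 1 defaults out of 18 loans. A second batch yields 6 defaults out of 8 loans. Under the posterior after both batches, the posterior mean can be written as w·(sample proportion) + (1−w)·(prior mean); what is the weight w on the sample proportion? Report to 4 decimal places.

0.6718

The Beta prior is conjugate to a Binomial/Bernoulli likelihood; the update adds successes to α and failures to β.
Total number of loans: n = 18 + 8 = 26.
Posterior mean = (α₀+k)/(α₀+β₀+n) = [n/(α₀+β₀+n)]·(k/n) + [(α₀+β₀)/(α₀+β₀+n)]·α₀/(α₀+β₀), so only n and the prior enter the weight.
The weight on the data is w = n/(α₀+β₀+n) = 26/(1.17+11.53+26) = 26/38.70 = 0.6718.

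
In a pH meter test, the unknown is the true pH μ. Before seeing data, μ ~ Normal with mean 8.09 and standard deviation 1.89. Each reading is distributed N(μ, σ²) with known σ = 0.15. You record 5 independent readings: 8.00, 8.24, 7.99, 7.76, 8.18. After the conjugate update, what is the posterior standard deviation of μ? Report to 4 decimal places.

For Normal data with known variance σ², a Normal(μ₀, σ₀²) prior on μ is conjugate. Posterior precision = 1/σ₀² + n/σ²; posterior mean is the precision-weighted average of μ₀ and x̄.
σ₀² = 1.89² = 3.5721, σ² = 0.15² = 0.0225; σ² + n·σ₀² = 0.0225 + 5·3.5721 = 17.883.
Posterior precision = 1/σ₀² + n/σ² = 1/3.5721 + 5/0.0225 = (σ² + n·σ₀²)/(σ₀²σ²) = 17.883/(3.5721·0.0225); posterior variance σₙ² = σ₀²σ²/(σ² + n·σ₀²) = 3.5721·0.0225/17.883 = 0.004494.
Posterior SD = √σₙ² = √(3.5721·0.0225/17.883) = 0.0670.

0.0670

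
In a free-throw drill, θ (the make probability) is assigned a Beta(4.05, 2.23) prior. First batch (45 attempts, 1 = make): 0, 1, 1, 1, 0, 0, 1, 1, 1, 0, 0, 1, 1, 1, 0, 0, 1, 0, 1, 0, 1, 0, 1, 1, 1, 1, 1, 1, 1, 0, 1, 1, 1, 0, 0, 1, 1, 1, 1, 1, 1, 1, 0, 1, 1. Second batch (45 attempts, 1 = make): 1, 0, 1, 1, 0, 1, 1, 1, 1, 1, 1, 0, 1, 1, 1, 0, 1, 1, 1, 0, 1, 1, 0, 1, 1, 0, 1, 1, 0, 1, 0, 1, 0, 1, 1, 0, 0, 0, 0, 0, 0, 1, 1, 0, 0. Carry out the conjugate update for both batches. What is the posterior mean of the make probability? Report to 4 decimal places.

0.6445

The Beta prior is conjugate to a Binomial/Bernoulli likelihood; the update adds successes to α and failures to β.
After batch 1: Beta(4.05+31, 2.23+14) = Beta(35.05, 16.23).
After batch 2: Beta(35.05+27, 16.23+18) = Beta(62.05, 34.23).
Posterior mean = α/(α+β) = 62.05/96.28 = 0.6445.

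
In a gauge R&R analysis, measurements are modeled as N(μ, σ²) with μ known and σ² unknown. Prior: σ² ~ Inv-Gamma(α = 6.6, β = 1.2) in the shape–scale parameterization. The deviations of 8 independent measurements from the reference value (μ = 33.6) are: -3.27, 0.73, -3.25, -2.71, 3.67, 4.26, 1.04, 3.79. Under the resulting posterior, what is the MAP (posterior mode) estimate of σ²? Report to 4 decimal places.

3.3877

With known mean μ and an Inverse-Gamma(α, β) prior on σ², the Normal likelihood is conjugate: posterior is Inv-Gamma(α + n/2, β + Σ(xᵢ−μ)²/2).
Σ(xᵢ−μ)² = (-3.27)² + (0.73)² + (-3.25)² + (-2.71)² + (3.67)² + (4.26)² + (1.04)² + (3.79)² = 76.1946.
Posterior: Inv-Gamma(6.6 + 8/2, 1.2 + 76.1946/2) = Inv-Gamma(10.60, 39.29730).
Mode = β/(α+1) = 39.29730/11.60 = 3.3877.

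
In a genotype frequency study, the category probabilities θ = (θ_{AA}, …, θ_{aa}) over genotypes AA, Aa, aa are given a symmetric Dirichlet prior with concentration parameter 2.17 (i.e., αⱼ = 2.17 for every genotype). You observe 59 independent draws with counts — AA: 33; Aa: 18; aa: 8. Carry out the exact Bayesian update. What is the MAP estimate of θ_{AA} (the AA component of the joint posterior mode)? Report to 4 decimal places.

The Dirichlet prior is conjugate to the Multinomial likelihood: each posterior αⱼ = prior αⱼ + observed count nⱼ.
Posterior concentration: (35.17, 20.17, 10.17), total = 65.51.
Joint mode component: (α_{AA}−1)/(Σα−K) = 34.17/62.51 = 0.5466.

0.5466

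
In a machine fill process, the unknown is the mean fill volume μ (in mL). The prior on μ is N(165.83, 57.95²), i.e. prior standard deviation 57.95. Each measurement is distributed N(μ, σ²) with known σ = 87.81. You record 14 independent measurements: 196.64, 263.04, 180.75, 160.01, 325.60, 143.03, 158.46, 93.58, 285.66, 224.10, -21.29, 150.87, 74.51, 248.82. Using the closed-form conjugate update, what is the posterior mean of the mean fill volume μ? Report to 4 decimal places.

175.7809

For Normal data with known variance σ², a Normal(μ₀, σ₀²) prior on μ is conjugate. Posterior precision = 1/σ₀² + n/σ²; posterior mean is the precision-weighted average of μ₀ and x̄.
Σxᵢ = 196.64 + 263.04 + 180.75 + 160.01 + 325.60 + 143.03 + 158.46 + 93.58 + 285.66 + 224.10 + (-21.29) + 150.87 + 74.51 + 248.82 = 2483.78, so n·x̄ = 2483.78.
σ₀² = 57.95² = 3358.2025, σ² = 87.81² = 7710.5961; σ² + n·σ₀² = 7710.5961 + 14·3358.2025 = 54725.4311.
Posterior mean = (μ₀/σ₀² + n·x̄/σ²)/(1/σ₀² + n/σ²) = (σ²·μ₀ + σ₀²·n·x̄)/(σ² + n·σ₀²) = (7710.5961·165.83 + 3358.2025·2483.78)/54725.4311 = 9619684.356713/54725.4311 = 175.7809.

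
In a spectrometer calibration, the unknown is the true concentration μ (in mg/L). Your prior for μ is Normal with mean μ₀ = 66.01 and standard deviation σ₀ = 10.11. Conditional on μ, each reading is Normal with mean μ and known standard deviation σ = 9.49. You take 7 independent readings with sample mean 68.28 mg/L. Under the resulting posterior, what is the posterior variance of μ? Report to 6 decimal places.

11.427337

For Normal data with known variance σ², a Normal(μ₀, σ₀²) prior on μ is conjugate. Posterior precision = 1/σ₀² + n/σ²; posterior mean is the precision-weighted average of μ₀ and x̄.
σ₀² = 10.11² = 102.2121, σ² = 9.49² = 90.0601; σ² + n·σ₀² = 90.0601 + 7·102.2121 = 805.5448.
Posterior precision = 1/σ₀² + n/σ² = 1/102.2121 + 7/90.0601 = (σ² + n·σ₀²)/(σ₀²σ²) = 805.5448/(102.2121·90.0601); posterior variance σₙ² = σ₀²σ²/(σ² + n·σ₀²) = 102.2121·90.0601/805.5448 = 11.427337.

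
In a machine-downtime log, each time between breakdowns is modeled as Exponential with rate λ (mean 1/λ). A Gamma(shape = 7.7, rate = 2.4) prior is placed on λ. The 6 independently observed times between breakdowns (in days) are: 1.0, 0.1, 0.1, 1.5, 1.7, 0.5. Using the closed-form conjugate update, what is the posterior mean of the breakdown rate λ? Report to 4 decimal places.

1.8767

With a Gamma(shape α, rate β) prior on the exponential rate λ, the posterior after n observations with total T = Σxᵢ is Gamma(α+n, β+T).
Sum of observations T = 4.9 days; n = 6.
Posterior: Gamma(7.7+6, 2.4+4.9) = Gamma(13.7, 7.3).
Posterior mean of λ = α/β = 13.7/7.3 = 1.8767.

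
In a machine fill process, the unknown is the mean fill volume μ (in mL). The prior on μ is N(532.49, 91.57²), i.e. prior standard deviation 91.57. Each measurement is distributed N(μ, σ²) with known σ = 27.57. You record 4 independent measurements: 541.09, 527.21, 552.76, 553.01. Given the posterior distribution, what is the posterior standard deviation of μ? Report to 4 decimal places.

13.6314

For Normal data with known variance σ², a Normal(μ₀, σ₀²) prior on μ is conjugate. Posterior precision = 1/σ₀² + n/σ²; posterior mean is the precision-weighted average of μ₀ and x̄.
σ₀² = 91.57² = 8385.0649, σ² = 27.57² = 760.1049; σ² + n·σ₀² = 760.1049 + 4·8385.0649 = 34300.3645.
Posterior precision = 1/σ₀² + n/σ² = 1/8385.0649 + 4/760.1049 = (σ² + n·σ₀²)/(σ₀²σ²) = 34300.3645/(8385.0649·760.1049); posterior variance σₙ² = σ₀²σ²/(σ² + n·σ₀²) = 8385.0649·760.1049/34300.3645 = 185.815195.
Posterior SD = √σₙ² = √(8385.0649·760.1049/34300.3645) = 13.6314.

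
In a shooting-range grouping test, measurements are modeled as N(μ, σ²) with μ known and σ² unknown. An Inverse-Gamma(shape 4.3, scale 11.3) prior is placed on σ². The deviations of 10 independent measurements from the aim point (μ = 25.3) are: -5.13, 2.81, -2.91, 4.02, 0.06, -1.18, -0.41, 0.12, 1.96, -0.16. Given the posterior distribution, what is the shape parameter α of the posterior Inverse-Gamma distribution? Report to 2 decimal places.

With known mean μ and an Inverse-Gamma(α, β) prior on σ², the Normal likelihood is conjugate: posterior is Inv-Gamma(α + n/2, β + Σ(xᵢ−μ)²/2).
Σ(xᵢ−μ)² = (-5.13)² + (2.81)² + (-2.91)² + (4.02)² + (0.06)² + (-1.18)² + (-0.41)² + (0.12)² + (1.96)² + (-0.16)² = 64.2872.
Posterior: Inv-Gamma(4.3 + 10/2, 11.3 + 64.2872/2) = Inv-Gamma(9.30, 43.44360).
Posterior α = 9.30.

9.30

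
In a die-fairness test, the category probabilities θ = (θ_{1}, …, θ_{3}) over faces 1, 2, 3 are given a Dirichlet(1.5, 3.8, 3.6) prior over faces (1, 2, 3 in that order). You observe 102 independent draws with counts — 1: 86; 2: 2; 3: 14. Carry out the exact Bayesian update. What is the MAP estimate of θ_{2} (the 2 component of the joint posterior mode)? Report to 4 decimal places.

0.0445

The Dirichlet prior is conjugate to the Multinomial likelihood: each posterior αⱼ = prior αⱼ + observed count nⱼ.
Posterior concentration: (87.5, 5.8, 17.6), total = 110.9.
Joint mode component: (α_{2}−1)/(Σα−K) = 4.8/107.9 = 0.0445.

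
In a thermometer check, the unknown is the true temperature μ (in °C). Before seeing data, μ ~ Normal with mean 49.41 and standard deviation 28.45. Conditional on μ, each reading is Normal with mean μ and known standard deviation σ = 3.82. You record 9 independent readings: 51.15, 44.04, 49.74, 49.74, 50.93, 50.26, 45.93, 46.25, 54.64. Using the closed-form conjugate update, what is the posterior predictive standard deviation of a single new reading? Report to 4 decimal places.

4.0262

For Normal data with known variance σ², a Normal(μ₀, σ₀²) prior on μ is conjugate. Posterior precision = 1/σ₀² + n/σ²; posterior mean is the precision-weighted average of μ₀ and x̄.
σ₀² = 28.45² = 809.4025, σ² = 3.82² = 14.5924; σ² + n·σ₀² = 14.5924 + 9·809.4025 = 7299.2149.
Posterior precision = 1/σ₀² + n/σ² = 1/809.4025 + 9/14.5924 = (σ² + n·σ₀²)/(σ₀²σ²) = 7299.2149/(809.4025·14.5924); posterior variance σₙ² = σ₀²σ²/(σ² + n·σ₀²) = 809.4025·14.5924/7299.2149 = 1.618136.
Predictive variance for one new observation = σₙ² + σ² = 809.4025·14.5924/7299.2149 + 14.5924 = σ²·(σ₀² + 7299.2149)/7299.2149 = 14.5924·8108.6174/7299.2149 = 16.210536; SD = √(14.5924·8108.6174/7299.2149) = 4.0262.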